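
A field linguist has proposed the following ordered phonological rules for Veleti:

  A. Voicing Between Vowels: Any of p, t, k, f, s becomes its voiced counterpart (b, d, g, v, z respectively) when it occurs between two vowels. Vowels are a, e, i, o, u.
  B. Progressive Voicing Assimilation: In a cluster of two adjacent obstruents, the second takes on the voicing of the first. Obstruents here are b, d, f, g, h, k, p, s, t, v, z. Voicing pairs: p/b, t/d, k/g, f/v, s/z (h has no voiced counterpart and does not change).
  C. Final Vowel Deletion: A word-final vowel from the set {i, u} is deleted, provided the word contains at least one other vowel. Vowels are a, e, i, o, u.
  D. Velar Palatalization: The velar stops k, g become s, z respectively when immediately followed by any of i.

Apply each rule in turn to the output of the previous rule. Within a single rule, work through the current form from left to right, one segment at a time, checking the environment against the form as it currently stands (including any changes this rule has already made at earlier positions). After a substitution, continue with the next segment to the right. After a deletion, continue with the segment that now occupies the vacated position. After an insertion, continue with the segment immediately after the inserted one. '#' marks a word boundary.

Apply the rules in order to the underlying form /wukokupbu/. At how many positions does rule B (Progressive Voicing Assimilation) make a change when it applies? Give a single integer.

A Voicing Between Vowels: [wukokupbu] → [wugogupbu]
B Progressive Voicing Assimilation: [wugogupbu] → [wugoguppu]
C Final Vowel Deletion: [wugoguppu] → [wugogupp]
D Velar Palatalization: no change — [wugogupp]
Rule B changed 1 position(s).

1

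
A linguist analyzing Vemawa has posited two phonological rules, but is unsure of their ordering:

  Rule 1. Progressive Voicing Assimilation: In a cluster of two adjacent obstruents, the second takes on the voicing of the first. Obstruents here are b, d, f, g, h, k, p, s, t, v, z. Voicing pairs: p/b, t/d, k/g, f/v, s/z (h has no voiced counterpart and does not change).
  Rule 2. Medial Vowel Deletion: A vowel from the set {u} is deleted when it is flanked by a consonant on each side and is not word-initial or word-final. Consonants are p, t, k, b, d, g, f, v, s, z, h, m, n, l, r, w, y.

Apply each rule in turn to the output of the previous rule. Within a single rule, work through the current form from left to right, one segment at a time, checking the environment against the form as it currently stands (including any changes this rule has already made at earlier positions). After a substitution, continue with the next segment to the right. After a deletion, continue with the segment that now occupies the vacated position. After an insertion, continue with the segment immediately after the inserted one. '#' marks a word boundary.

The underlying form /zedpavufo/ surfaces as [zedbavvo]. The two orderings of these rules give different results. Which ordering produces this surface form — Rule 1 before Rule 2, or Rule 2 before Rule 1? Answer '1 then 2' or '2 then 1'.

Order 1 then 2:
  1 Progressive Voicing Assimilation: [zedpavufo] → [zedbavufo]
  2 Medial Vowel Deletion: [zedbavufo] → [zedbavfo]
  result: [zedbavfo]
Order 2 then 1:
  2 Medial Vowel Deletion: [zedpavufo] → [zedpavfo]
  1 Progressive Voicing Assimilation: [zedpavfo] → [zedbavvo]
  result: [zedbavvo]

2 then 1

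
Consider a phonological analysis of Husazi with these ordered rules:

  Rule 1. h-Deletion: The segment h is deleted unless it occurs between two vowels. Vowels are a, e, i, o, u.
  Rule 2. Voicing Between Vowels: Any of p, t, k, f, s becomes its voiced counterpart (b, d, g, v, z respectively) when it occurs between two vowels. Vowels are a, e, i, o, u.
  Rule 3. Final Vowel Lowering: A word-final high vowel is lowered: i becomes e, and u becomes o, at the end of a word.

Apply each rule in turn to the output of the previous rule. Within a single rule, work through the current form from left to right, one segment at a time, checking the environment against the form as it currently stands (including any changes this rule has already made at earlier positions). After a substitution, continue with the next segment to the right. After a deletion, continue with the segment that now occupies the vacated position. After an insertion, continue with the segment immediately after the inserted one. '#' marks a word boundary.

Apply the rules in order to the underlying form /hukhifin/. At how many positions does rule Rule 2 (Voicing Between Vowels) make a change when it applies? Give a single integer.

2

Rule 1 h-Deletion: [hukhifin] → [ukifin]
Rule 2 Voicing Between Vowels: [ukifin] → [ugivin]
Rule 3 Final Vowel Lowering: no change — [ugivin]
Rule Rule 2 changed 2 position(s).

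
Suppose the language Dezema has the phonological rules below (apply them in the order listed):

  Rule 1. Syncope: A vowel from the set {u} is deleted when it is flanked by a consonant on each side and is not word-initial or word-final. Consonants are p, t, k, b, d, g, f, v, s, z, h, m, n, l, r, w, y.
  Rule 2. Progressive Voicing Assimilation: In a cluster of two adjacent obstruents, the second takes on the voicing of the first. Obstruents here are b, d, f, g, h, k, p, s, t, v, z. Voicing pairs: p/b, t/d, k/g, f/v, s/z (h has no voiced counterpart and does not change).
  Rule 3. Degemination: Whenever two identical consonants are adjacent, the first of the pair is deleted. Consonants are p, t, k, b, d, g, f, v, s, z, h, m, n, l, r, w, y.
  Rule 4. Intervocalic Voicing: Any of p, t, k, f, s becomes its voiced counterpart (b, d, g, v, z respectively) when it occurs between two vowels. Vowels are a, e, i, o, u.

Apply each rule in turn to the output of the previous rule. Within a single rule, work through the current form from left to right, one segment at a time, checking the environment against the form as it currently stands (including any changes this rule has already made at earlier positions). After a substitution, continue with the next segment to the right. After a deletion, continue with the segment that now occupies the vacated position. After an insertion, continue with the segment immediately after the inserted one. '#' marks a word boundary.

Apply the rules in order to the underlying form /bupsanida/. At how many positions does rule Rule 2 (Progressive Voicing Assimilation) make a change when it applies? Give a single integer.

2

Rule 1 Syncope: [bupsanida] → [bpsanida]
Rule 2 Progressive Voicing Assimilation: [bpsanida] → [bbzanida]
Rule 3 Degemination: [bbzanida] → [bzanida]
Rule 4 Intervocalic Voicing: no change — [bzanida]
Rule Rule 2 changed 2 position(s).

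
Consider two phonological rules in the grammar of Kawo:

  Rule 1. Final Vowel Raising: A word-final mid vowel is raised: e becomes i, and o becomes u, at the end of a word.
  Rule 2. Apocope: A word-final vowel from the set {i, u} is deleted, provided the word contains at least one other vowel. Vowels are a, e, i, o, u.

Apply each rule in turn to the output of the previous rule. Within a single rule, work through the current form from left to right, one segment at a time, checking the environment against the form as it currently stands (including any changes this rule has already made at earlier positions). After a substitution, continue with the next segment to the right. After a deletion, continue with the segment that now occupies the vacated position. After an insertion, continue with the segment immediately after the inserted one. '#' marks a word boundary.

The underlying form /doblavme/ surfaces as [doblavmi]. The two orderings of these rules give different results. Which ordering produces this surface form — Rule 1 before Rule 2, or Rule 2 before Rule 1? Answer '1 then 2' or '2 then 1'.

2 then 1

Order 1 then 2:
  1 Final Vowel Raising: [doblavme] → [doblavmi]
  2 Apocope: [doblavmi] → [doblavm]
  result: [doblavm]
Order 2 then 1:
  2 Apocope: no change — [doblavme]
  1 Final Vowel Raising: [doblavme] → [doblavmi]
  result: [doblavmi]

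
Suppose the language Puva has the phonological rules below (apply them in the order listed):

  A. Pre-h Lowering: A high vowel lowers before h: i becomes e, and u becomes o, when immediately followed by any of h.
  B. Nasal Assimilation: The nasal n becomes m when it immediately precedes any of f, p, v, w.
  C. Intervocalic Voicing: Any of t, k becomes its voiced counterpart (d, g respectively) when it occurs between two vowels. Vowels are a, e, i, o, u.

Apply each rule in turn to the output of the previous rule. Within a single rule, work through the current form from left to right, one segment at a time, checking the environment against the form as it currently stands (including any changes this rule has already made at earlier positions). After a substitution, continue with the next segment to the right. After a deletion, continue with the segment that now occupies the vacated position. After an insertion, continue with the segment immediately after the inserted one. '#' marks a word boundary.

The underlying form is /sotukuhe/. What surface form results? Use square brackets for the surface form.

A Pre-h Lowering: [sotukuhe] → [sotukohe]
B Nasal Assimilation: no change — [sotukohe]
C Intervocalic Voicing: [sotukohe] → [sodugohe]

[sodugohe]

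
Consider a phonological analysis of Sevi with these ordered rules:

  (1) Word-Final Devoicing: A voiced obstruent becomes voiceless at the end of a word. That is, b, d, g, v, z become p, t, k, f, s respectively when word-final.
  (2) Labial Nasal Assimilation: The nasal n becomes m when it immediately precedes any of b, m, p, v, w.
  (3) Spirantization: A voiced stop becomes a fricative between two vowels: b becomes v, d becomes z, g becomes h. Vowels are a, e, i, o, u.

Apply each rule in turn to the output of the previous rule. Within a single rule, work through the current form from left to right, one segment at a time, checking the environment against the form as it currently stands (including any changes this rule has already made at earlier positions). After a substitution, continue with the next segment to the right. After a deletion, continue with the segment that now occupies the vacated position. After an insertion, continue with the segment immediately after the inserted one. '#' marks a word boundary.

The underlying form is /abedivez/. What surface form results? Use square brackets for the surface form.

[avezives]

(1) Word-Final Devoicing: [abedivez] → [abedives]
(2) Labial Nasal Assimilation: no change — [abedives]
(3) Spirantization: [abedives] → [avezives]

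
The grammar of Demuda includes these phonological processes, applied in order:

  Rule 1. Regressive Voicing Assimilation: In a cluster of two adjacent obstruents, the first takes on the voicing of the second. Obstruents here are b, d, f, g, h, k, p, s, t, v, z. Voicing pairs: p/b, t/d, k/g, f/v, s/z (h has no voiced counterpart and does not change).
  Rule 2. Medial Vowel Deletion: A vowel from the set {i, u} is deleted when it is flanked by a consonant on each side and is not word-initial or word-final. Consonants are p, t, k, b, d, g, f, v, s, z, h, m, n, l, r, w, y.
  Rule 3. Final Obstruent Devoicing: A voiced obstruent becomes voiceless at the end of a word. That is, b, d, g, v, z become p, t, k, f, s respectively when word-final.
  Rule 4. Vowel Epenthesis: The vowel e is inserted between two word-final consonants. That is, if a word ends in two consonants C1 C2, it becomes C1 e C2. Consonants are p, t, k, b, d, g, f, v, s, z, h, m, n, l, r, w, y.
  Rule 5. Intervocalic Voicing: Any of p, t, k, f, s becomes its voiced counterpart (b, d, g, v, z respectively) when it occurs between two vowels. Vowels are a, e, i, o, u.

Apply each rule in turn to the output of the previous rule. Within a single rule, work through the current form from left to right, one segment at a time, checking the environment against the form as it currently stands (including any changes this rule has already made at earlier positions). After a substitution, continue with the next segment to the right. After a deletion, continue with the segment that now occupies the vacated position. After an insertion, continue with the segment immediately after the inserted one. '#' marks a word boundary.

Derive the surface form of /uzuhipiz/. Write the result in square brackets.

Rule 1 Regressive Voicing Assimilation: no change — [uzuhipiz]
Rule 2 Medial Vowel Deletion: [uzuhipiz] → [uzhpz]
Rule 3 Final Obstruent Devoicing: [uzhpz] → [uzhps]
Rule 4 Vowel Epenthesis: [uzhps] → [uzhpes]
Rule 5 Intervocalic Voicing: no change — [uzhpes]

[uzhpes]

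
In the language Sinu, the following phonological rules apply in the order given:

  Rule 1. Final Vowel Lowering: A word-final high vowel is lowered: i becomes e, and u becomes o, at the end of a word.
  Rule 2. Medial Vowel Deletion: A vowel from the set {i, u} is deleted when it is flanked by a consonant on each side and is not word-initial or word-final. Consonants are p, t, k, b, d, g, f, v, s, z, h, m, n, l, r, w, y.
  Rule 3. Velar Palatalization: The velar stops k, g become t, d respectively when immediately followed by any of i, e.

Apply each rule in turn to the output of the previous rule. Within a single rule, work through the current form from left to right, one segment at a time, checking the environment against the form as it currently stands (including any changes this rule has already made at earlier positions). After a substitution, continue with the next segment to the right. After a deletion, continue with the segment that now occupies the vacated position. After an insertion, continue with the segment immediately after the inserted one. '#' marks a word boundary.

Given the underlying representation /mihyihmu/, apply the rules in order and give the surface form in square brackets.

[mhyhmo]

Rule 1 Final Vowel Lowering: [mihyihmu] → [mihyihmo]
Rule 2 Medial Vowel Deletion: [mihyihmo] → [mhyhmo]
Rule 3 Velar Palatalization: no change — [mhyhmo]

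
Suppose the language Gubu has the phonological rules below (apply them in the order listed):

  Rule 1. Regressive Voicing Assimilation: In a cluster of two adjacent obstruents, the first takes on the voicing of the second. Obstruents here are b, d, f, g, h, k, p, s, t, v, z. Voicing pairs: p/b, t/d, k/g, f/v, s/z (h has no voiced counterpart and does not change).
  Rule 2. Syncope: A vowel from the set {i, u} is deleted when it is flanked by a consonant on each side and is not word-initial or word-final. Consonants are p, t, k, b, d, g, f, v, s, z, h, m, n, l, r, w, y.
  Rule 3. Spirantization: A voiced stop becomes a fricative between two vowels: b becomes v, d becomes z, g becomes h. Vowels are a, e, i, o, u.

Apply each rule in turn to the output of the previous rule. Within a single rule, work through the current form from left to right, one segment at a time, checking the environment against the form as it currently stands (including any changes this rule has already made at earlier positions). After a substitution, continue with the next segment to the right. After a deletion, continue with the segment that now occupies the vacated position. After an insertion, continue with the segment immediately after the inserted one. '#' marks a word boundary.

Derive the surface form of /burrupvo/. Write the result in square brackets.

[brrbvo]

Rule 1 Regressive Voicing Assimilation: [burrupvo] → [burrubvo]
Rule 2 Syncope: [burrubvo] → [brrbvo]
Rule 3 Spirantization: no change — [brrbvo]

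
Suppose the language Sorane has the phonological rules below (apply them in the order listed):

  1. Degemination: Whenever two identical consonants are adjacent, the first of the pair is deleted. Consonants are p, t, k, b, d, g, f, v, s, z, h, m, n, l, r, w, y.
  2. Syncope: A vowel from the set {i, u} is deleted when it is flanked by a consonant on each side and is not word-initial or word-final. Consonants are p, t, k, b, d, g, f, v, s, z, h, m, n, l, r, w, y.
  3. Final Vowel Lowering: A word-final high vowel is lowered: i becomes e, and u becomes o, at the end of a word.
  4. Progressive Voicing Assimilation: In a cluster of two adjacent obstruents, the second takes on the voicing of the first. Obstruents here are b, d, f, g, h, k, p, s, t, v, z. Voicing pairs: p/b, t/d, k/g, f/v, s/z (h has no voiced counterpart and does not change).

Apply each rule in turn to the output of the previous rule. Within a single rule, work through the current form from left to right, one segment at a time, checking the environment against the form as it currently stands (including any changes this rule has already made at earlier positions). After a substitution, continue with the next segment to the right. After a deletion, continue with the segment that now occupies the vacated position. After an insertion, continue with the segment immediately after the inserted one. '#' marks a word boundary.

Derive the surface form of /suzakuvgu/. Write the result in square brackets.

1 Degemination: no change — [suzakuvgu]
2 Syncope: [suzakuvgu] → [szakvgu]
3 Final Vowel Lowering: [szakvgu] → [szakvgo]
4 Progressive Voicing Assimilation: [szakvgo] → [ssakfko]

[ssakfko]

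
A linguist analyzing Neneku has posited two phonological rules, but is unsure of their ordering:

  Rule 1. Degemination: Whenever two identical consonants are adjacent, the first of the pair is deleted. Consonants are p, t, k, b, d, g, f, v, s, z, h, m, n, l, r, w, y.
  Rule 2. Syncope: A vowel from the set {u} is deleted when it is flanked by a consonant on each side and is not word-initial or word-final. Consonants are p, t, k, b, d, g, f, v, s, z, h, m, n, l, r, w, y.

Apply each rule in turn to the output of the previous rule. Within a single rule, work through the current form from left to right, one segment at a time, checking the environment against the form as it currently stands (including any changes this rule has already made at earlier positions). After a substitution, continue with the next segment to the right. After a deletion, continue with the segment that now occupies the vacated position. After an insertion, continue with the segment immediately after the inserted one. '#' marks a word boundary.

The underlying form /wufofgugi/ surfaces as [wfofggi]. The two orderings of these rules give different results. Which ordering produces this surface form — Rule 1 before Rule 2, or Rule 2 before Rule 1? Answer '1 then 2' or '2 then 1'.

1 then 2

Order 1 then 2:
  1 Degemination: no change — [wufofgugi]
  2 Syncope: [wufofgugi] → [wfofggi]
  result: [wfofggi]
Order 2 then 1:
  2 Syncope: [wufofgugi] → [wfofggi]
  1 Degemination: [wfofggi] → [wfofgi]
  result: [wfofgi]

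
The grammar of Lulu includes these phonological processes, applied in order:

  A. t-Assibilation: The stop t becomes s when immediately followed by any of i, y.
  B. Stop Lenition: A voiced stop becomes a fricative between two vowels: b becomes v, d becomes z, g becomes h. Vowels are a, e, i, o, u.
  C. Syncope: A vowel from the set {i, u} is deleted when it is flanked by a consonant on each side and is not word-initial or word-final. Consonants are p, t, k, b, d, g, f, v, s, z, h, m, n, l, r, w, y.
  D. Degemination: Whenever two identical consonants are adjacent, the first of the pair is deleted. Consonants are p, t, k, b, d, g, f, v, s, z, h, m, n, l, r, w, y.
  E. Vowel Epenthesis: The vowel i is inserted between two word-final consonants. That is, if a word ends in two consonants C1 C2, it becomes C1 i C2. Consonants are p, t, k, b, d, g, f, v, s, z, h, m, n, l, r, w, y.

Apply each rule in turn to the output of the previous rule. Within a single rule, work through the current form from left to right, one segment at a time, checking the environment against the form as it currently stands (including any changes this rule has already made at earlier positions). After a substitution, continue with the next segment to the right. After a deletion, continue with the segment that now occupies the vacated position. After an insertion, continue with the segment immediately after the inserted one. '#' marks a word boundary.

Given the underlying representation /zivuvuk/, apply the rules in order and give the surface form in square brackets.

[zvik]

A t-Assibilation: no change — [zivuvuk]
B Stop Lenition: no change — [zivuvuk]
C Syncope: [zivuvuk] → [zvvk]
D Degemination: [zvvk] → [zvk]
E Vowel Epenthesis: [zvk] → [zvik]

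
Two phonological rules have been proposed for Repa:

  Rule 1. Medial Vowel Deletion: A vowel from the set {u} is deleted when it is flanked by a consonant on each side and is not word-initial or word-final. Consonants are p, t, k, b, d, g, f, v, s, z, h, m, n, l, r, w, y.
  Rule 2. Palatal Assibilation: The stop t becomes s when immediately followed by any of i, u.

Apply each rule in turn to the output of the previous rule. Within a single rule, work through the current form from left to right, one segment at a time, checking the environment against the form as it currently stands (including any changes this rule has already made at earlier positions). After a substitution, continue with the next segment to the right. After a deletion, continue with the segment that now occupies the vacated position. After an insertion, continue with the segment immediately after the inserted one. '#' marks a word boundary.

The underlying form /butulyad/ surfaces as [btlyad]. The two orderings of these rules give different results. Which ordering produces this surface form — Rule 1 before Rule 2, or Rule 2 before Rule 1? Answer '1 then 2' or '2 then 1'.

1 then 2

Order 1 then 2:
  1 Medial Vowel Deletion: [butulyad] → [btlyad]
  2 Palatal Assibilation: no change — [btlyad]
  result: [btlyad]
Order 2 then 1:
  2 Palatal Assibilation: [butulyad] → [busulyad]
  1 Medial Vowel Deletion: [busulyad] → [bslyad]
  result: [bslyad]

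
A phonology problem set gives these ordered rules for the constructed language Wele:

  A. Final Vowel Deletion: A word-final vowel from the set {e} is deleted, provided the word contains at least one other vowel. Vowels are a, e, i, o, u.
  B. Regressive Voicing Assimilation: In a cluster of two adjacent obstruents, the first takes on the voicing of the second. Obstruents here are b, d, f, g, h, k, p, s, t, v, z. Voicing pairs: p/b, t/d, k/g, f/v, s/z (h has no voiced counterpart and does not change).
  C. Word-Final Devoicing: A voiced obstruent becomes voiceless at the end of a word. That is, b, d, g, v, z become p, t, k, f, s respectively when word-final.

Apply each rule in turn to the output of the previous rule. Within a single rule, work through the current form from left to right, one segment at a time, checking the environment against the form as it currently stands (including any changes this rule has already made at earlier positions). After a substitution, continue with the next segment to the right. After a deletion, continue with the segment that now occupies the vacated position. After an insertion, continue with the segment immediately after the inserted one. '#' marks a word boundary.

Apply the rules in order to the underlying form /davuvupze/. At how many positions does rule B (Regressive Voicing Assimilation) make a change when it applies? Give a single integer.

A Final Vowel Deletion: [davuvupze] → [davuvupz]
B Regressive Voicing Assimilation: [davuvupz] → [davuvubz]
C Word-Final Devoicing: [davuvubz] → [davuvubs]
Rule B changed 1 position(s).

1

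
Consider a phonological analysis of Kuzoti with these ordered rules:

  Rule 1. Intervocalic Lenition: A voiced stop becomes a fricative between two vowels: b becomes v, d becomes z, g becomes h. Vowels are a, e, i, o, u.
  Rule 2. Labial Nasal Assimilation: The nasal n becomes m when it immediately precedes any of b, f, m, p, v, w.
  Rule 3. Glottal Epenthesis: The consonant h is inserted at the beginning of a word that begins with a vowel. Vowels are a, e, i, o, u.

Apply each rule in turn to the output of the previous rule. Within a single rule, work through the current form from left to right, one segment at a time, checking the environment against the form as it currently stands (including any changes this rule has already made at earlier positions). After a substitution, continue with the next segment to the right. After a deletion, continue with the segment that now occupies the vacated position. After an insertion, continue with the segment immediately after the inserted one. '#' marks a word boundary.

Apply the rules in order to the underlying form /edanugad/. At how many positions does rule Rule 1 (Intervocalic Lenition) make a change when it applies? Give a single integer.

2

Rule 1 Intervocalic Lenition: [edanugad] → [ezanuhad]
Rule 2 Labial Nasal Assimilation: no change — [ezanuhad]
Rule 3 Glottal Epenthesis: [ezanuhad] → [hezanuhad]
Rule Rule 1 changed 2 position(s).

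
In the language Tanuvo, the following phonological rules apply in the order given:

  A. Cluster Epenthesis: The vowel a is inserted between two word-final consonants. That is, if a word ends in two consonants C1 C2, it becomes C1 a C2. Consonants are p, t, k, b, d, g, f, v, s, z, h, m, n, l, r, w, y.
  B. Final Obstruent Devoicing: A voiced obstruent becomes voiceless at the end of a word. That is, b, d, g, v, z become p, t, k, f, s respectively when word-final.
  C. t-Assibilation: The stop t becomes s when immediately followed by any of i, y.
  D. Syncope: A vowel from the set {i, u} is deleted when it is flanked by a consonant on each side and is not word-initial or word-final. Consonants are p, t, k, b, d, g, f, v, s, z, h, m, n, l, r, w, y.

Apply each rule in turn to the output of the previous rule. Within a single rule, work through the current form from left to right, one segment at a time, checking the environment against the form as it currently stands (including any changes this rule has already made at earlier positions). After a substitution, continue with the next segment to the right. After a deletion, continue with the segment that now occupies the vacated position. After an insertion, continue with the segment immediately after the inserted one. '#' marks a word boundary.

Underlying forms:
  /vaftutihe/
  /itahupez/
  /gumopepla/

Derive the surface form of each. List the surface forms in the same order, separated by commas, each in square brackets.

[vaftshe], [itahpes], [gmopepla]

/vaftutihe/:
  A Cluster Epenthesis: no change — [vaftutihe]
  B Final Obstruent Devoicing: no change — [vaftutihe]
  C t-Assibilation: [vaftutihe] → [vaftusihe]
  D Syncope: [vaftusihe] → [vaftshe]
/itahupez/:
  A Cluster Epenthesis: no change — [itahupez]
  B Final Obstruent Devoicing: [itahupez] → [itahupes]
  C t-Assibilation: no change — [itahupes]
  D Syncope: [itahupes] → [itahpes]
/gumopepla/:
  A Cluster Epenthesis: no change — [gumopepla]
  B Final Obstruent Devoicing: no change — [gumopepla]
  C t-Assibilation: no change — [gumopepla]
  D Syncope: [gumopepla] → [gmopepla]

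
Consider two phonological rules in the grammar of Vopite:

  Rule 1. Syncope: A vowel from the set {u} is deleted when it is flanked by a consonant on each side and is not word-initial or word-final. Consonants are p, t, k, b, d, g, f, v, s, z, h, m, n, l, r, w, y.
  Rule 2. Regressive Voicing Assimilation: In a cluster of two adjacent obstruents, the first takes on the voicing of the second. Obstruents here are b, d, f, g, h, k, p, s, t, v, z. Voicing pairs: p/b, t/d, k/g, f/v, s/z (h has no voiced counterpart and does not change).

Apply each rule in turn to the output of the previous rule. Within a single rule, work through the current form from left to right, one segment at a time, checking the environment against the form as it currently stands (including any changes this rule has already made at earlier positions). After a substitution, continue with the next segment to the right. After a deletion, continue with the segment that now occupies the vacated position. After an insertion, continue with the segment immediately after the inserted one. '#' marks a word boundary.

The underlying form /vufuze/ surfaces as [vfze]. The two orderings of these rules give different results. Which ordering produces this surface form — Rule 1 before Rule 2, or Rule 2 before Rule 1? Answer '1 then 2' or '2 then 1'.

Order 1 then 2:
  1 Syncope: [vufuze] → [vfze]
  2 Regressive Voicing Assimilation: [vfze] → [fvze]
  result: [fvze]
Order 2 then 1:
  2 Regressive Voicing Assimilation: no change — [vufuze]
  1 Syncope: [vufuze] → [vfze]
  result: [vfze]

2 then 1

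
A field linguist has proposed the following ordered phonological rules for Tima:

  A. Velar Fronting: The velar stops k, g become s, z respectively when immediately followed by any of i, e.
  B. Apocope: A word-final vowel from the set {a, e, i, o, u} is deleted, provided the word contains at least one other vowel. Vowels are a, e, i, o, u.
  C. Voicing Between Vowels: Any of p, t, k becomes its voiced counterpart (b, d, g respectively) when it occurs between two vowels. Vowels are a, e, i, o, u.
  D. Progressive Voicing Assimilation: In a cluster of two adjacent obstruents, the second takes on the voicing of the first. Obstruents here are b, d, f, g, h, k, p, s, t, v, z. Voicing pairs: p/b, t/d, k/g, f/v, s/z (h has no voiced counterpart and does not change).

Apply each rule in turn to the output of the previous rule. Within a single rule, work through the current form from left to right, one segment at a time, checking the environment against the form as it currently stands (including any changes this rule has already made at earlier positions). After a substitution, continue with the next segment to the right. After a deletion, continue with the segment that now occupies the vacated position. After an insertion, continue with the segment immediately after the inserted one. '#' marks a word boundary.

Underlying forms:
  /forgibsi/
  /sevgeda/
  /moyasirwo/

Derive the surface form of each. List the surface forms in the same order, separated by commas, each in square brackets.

/forgibsi/:
  A Velar Fronting: [forgibsi] → [forzibsi]
  B Apocope: [forzibsi] → [forzibs]
  C Voicing Between Vowels: no change — [forzibs]
  D Progressive Voicing Assimilation: [forzibs] → [forzibz]
/sevgeda/:
  A Velar Fronting: [sevgeda] → [sevzeda]
  B Apocope: [sevzeda] → [sevzed]
  C Voicing Between Vowels: no change — [sevzed]
  D Progressive Voicing Assimilation: no change — [sevzed]
/moyasirwo/:
  A Velar Fronting: no change — [moyasirwo]
  B Apocope: [moyasirwo] → [moyasirw]
  C Voicing Between Vowels: no change — [moyasirw]
  D Progressive Voicing Assimilation: no change — [moyasirw]

[forzibz], [sevzed], [moyasirw]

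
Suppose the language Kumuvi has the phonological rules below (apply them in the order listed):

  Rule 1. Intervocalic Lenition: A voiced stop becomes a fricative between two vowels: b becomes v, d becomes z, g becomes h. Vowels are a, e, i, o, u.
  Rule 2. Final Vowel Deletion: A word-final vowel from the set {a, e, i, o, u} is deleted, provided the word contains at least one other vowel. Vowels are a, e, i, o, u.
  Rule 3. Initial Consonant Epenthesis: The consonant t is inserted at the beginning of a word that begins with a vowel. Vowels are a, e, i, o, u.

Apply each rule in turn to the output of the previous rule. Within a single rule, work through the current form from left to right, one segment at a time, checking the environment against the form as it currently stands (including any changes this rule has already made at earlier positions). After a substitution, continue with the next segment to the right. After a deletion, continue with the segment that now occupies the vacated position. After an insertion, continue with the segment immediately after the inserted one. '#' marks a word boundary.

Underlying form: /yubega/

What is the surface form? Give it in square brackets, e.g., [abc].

Rule 1 Intervocalic Lenition: [yubega] → [yuveha]
Rule 2 Final Vowel Deletion: [yuveha] → [yuveh]
Rule 3 Initial Consonant Epenthesis: no change — [yuveh]

[yuveh]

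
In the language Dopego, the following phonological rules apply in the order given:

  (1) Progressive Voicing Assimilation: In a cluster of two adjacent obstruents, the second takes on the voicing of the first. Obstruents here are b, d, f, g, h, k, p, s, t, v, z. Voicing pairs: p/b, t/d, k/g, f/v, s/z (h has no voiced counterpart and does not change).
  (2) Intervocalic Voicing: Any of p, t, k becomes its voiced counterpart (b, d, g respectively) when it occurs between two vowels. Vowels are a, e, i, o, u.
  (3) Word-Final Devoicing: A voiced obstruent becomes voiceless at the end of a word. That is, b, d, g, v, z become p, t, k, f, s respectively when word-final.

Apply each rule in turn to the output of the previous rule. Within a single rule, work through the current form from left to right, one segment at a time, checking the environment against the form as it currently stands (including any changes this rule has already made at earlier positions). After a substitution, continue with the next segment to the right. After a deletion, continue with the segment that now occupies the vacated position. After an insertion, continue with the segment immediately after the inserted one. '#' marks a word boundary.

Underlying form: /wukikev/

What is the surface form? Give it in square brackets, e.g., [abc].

[wugigef]

(1) Progressive Voicing Assimilation: no change — [wukikev]
(2) Intervocalic Voicing: [wukikev] → [wugigev]
(3) Word-Final Devoicing: [wugigev] → [wugigef]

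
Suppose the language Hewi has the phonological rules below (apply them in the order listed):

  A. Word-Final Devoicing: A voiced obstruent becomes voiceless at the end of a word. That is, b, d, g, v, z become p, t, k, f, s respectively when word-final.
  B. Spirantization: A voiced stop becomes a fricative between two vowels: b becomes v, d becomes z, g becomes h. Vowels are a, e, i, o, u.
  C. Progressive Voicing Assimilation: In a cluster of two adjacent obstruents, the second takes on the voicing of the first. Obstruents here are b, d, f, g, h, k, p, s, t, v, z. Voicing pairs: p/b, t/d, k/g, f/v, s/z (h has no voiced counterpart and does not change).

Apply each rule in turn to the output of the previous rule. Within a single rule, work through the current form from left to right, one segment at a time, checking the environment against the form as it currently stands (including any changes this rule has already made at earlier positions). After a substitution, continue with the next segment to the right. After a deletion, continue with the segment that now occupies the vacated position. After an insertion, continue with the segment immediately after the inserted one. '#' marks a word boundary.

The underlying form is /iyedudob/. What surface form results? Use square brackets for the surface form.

A Word-Final Devoicing: [iyedudob] → [iyedudop]
B Spirantization: [iyedudop] → [iyezuzop]
C Progressive Voicing Assimilation: no change — [iyezuzop]

[iyezuzop]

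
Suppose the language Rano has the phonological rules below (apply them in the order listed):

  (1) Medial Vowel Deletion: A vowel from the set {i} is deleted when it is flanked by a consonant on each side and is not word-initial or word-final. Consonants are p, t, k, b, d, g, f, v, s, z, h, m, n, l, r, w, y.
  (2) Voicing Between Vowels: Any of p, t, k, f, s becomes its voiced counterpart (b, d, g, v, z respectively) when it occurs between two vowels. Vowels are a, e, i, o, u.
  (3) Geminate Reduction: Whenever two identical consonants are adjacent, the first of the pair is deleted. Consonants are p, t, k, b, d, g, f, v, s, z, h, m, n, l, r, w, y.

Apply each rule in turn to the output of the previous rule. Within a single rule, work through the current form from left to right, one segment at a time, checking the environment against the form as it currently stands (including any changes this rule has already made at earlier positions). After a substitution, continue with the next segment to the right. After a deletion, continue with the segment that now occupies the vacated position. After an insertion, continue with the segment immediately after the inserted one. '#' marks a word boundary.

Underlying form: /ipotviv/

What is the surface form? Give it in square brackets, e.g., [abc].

(1) Medial Vowel Deletion: [ipotviv] → [ipotvv]
(2) Voicing Between Vowels: [ipotvv] → [ibotvv]
(3) Geminate Reduction: [ibotvv] → [ibotv]

[ibotv]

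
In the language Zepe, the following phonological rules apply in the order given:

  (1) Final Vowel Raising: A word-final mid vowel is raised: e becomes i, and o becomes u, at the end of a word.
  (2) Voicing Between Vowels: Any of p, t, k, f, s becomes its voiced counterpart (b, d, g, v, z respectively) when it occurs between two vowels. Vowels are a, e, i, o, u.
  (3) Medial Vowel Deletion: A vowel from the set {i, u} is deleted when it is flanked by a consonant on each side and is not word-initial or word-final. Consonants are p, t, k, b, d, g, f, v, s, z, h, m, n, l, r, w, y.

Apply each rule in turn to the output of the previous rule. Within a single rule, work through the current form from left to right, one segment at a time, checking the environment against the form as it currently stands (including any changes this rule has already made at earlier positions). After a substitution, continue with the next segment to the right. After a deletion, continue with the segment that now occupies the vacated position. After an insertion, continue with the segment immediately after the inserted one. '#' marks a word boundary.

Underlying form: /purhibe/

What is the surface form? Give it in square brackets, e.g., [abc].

(1) Final Vowel Raising: [purhibe] → [purhibi]
(2) Voicing Between Vowels: no change — [purhibi]
(3) Medial Vowel Deletion: [purhibi] → [prhbi]

[prhbi]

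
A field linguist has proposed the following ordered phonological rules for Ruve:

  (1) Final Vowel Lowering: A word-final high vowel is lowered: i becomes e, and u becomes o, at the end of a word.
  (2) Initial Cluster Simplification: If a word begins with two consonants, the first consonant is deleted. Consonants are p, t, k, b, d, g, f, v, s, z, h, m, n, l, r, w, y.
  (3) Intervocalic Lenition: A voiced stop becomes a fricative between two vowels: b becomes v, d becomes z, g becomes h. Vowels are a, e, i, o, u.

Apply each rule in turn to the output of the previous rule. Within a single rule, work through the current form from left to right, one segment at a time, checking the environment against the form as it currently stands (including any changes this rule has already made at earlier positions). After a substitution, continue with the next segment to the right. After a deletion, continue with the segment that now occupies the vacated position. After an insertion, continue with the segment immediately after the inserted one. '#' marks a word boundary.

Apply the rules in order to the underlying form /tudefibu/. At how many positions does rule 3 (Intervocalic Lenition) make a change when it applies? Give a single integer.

(1) Final Vowel Lowering: [tudefibu] → [tudefibo]
(2) Initial Cluster Simplification: no change — [tudefibo]
(3) Intervocalic Lenition: [tudefibo] → [tuzefivo]
Rule 3 changed 2 position(s).

2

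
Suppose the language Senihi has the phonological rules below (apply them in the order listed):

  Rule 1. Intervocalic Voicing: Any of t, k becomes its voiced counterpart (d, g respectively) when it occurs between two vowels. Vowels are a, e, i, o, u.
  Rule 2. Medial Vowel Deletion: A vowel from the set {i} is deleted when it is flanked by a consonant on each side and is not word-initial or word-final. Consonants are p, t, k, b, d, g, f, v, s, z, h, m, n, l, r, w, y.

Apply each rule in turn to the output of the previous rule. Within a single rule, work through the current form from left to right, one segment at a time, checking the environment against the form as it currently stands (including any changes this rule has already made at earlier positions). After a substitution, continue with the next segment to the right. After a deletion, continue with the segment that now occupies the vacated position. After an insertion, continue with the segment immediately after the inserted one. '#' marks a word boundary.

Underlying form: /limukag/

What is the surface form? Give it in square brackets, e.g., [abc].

Rule 1 Intervocalic Voicing: [limukag] → [limugag]
Rule 2 Medial Vowel Deletion: [limugag] → [lmugag]

[lmugag]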